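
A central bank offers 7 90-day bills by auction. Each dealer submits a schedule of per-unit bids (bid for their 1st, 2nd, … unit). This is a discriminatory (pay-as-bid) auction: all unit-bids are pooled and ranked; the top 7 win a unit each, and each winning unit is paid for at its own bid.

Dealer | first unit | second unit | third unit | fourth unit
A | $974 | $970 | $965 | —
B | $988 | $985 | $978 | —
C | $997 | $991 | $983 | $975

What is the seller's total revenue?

Pooled unit-bids ranked (top 7): 997 (C-1), 991 (C-2), 988 (B-1), 985 (B-2), 983 (C-3), 978 (B-3), 975 (C-4)
Next rejected bid: $974 (not a price — pay-as-bid).
Each winning unit pays its own bid.
Revenue = 997 + 991 + 988 + 985 + 983 + 978 + 975 = $6,897.

Total revenue: $6,897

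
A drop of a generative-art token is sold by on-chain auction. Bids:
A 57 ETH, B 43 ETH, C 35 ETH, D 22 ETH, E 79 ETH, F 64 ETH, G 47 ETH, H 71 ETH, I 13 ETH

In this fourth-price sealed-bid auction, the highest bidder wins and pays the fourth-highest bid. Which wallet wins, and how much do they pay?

Bids in order: 79 (E) > 71 (H) > 64 (F) > 57 (A) > 47 (G) > 43 (B) > …
E is highest; pays the fourth-highest bid, 57 ETH.

E pays 57 ETH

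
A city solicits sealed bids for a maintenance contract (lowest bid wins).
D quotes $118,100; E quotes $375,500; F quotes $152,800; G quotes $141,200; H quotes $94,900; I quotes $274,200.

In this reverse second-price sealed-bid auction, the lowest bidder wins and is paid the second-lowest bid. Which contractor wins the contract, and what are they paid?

Reverse second-price sealed-bid auction: the lowest bidder wins and is paid the second-lowest bid.
Bids in order: 94,900 (H) < 118,100 (D) < 141,200 (G) < 152,800 (F) < 274,200 (I) < 375,500 (E)
Second-price: H is paid D's bid of $118,100.

H is paid $118,100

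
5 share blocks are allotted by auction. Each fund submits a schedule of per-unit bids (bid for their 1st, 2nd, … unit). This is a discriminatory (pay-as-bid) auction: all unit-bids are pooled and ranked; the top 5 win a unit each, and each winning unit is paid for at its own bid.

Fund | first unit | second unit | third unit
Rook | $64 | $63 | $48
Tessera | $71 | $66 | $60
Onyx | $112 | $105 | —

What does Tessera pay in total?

Tessera pays $137

Pooled unit-bids ranked (top 5): 112 (Onyx-1), 105 (Onyx-2), 71 (Tessera-1), 66 (Tessera-2), 64 (Rook-1)
Next rejected bid: $63 (not a price — pay-as-bid).
Tessera's winning unit-bids: 71 + 66 = $137.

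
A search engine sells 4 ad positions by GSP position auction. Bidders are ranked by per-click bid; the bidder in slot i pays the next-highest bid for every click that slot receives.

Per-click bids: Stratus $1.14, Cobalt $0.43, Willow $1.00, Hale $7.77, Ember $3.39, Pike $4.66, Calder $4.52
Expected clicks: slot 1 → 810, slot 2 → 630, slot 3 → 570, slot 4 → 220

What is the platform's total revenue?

Total revenue: $8805.30

Ranked by bid: $7.77 (Hale) > $4.66 (Pike) > $4.52 (Calder) > $3.39 (Ember) > $1.14 (Stratus) > …
Slot 1: Hale pays $4.66 × 810 = $3774.60
Slot 2: Pike pays $4.52 × 630 = $2847.60
Slot 3: Calder pays $3.39 × 570 = $1932.30
Slot 4: Ember pays $1.14 × 220 = $250.80
Total = $8805.30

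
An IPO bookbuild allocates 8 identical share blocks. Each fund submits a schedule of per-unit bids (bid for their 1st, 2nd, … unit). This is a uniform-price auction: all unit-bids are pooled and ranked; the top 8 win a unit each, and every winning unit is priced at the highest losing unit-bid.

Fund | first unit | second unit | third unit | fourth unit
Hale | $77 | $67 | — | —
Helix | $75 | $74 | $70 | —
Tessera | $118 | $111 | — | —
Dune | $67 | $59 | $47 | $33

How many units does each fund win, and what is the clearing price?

All unit-bids, highest first — top 8: 118 (Tessera-1), 111 (Tessera-2), 77 (Hale-1), 75 (Helix-1), 74 (Helix-2), 70 (Helix-3), 67 (Hale-2), 67 (Dune-1)
First bid not allocated: $59.
Allocation: Dune 1, Hale 2, Helix 3, Tessera 2.

Dune 1, Hale 2, Helix 3, Tessera 2; clearing price $59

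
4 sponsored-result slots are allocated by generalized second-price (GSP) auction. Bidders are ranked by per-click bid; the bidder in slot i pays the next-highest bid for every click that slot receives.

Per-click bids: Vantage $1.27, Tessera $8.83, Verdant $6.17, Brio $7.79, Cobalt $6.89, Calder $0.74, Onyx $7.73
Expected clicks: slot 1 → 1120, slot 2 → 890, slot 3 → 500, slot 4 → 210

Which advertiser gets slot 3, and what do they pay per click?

Sorting advertisers: $8.83 (Tessera) > $7.79 (Brio) > $7.73 (Onyx) > $6.89 (Cobalt) > $6.17 (Verdant) > …
Slot 3 goes to the third-ranked bidder, Onyx, who pays the next bid down: $6.89/click.

Onyx; $6.89 per click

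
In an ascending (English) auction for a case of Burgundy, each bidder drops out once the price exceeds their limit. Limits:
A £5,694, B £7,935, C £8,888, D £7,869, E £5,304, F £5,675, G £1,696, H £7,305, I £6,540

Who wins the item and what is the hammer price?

Rule: the price rises until one bidder remains; the winner pays the price at which the last rival dropped out.
Limits ranked: 8,888 (C) > 7,935 (B) > 7,869 (D) > 7,305 (H) > 6,540 (I) > 5,694 (A) > …
Once the price passes £7,935, only C is left; the hammer falls at B's limit of £7,935.

C wins at £7,935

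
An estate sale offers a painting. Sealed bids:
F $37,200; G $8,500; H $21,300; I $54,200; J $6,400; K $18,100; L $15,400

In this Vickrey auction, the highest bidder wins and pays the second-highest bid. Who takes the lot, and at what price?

Vickrey auction: the highest bidder wins and pays the second-highest bid.
Bids in order: 54,200 (I) > 37,200 (F) > 21,300 (H) > 18,100 (K) > 15,400 (L) > 8,500 (G) > …
I is highest; pays the second-highest bid, $37,200.

I pays $37,200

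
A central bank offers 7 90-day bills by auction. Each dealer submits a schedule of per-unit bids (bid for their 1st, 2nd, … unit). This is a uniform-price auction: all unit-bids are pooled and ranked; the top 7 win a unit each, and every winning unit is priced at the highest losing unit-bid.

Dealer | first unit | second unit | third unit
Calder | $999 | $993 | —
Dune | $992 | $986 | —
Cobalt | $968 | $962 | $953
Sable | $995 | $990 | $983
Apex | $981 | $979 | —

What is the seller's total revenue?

Pooled unit-bids ranked (top 7): 999 (Calder-1), 995 (Sable-1), 993 (Calder-2), 992 (Dune-1), 990 (Sable-2), 986 (Dune-2), 983 (Sable-3)
First bid not allocated: $981.
Allocation: Calder 2, Dune 2, Sable 3. Every unit priced at $981.
Revenue = 7 × 981 = $6,867.

Total revenue: $6,867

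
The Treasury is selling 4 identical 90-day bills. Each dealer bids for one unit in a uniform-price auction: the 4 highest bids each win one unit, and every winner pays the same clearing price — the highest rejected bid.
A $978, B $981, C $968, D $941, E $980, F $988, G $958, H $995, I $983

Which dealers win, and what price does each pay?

Bids ranked high→low: 995 (H), 988 (F), 983 (I), 981 (B), 980 (E), 978 (A), …
The 4 highest are H, F, I, B.
First losing bid is E's $980, which sets the uniform price.

H, F, I, B; each pays $980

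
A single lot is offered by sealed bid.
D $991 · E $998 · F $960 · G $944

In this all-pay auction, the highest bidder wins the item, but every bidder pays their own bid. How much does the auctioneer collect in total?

Total revenue: $3,893

Bids in order: 998 (E) > 991 (D) > 960 (F) > 944 (G)
Every bidder forfeits their bid regardless of winning.
Revenue = 991 + 998 + 960 + 944 = $3,893.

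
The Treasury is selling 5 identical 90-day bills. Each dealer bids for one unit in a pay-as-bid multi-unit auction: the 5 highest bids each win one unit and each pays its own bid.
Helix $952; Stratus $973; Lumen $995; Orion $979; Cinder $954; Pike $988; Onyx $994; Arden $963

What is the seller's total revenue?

Sorting: 995 (Lumen), 994 (Onyx), 988 (Pike), 979 (Orion), 973 (Stratus), 963 (Arden), 954 (Cinder), …
The 5 highest are Lumen, Onyx, Pike, Orion, Stratus.
Total revenue = 995 + 994 + 988 + 979 + 973 = $4,929.

Total revenue: $4,929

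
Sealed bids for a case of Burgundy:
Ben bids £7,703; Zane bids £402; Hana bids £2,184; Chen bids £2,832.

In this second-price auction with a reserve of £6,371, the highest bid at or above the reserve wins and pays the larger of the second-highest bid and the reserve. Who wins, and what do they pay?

Ben pays £6,371

Second-price auction with a reserve of £6,371: the highest bid at or above the reserve wins and pays the larger of the second-highest bid and the reserve.
Bids ranked: 7,703 (Ben) > 2,832 (Chen) > 2,184 (Hana) > 402 (Zane)
Ben has the top bid at or above the reserve (£7,703).
Second-highest bid £2,832 is below the reserve £6,371, so the reserve binds → payment £6,371.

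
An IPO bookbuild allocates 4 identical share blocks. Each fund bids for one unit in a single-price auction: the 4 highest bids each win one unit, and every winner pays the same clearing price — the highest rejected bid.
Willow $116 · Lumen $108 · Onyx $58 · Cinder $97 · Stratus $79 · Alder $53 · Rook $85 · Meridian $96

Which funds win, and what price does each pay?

Ordering the bids: 116 (Willow), 108 (Lumen), 97 (Cinder), 96 (Meridian), 85 (Rook), 79 (Stratus), …
Top 4: Willow, Lumen, Cinder, Meridian.
First losing bid is Rook's $85, which sets the uniform price.

Willow, Lumen, Cinder, Meridian; each pays $85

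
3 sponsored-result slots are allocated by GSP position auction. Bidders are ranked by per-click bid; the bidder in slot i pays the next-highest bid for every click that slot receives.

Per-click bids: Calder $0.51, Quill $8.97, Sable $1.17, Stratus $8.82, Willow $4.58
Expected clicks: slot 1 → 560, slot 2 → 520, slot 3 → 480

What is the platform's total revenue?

Total revenue: $7882.40

Sorting advertisers: $8.97 (Quill) > $8.82 (Stratus) > $4.58 (Willow) > $1.17 (Sable) > …
Slot 1: Quill pays $8.82 × 560 = $4939.20
Slot 2: Stratus pays $4.58 × 520 = $2381.60
Slot 3: Willow pays $1.17 × 480 = $561.60
Total = $7882.40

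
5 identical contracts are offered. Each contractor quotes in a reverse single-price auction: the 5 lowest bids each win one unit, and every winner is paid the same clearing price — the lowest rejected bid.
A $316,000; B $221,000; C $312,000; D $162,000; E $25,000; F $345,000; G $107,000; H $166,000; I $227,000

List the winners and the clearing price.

Ordering the bids: 25,000 (E), 107,000 (G), 162,000 (D), 166,000 (H), 221,000 (B), 227,000 (I), 312,000 (C), …
The 5 lowest are E, G, D, H, B.
Clearing price = lowest rejected bid = $227,000.

E, G, D, H, B; each is paid $227,000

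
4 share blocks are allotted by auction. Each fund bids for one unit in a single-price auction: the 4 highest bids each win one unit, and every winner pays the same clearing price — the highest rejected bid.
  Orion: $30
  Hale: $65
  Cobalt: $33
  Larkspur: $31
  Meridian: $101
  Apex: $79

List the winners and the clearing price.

Ordering the bids: 101 (Meridian), 79 (Apex), 65 (Hale), 33 (Cobalt), 31 (Larkspur), 30 (Orion)
The 4 highest are Meridian, Apex, Hale, Cobalt.
First losing bid is Larkspur's $31, which sets the uniform price.

Meridian, Apex, Hale, Cobalt; each pays $31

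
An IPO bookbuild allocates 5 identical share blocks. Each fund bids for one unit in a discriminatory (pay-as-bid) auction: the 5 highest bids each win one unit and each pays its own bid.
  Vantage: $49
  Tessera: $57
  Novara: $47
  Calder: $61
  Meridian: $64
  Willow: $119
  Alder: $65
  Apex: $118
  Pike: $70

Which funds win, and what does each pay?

Willow $119, Apex $118, Pike $70, Alder $65, Meridian $64

Bids ranked high→low: 119 (Willow), 118 (Apex), 70 (Pike), 65 (Alder), 64 (Meridian), 61 (Calder), 57 (Tessera), …
Top 5: Willow, Apex, Pike, Alder, Meridian.
Each winner pays its own bid: Willow $119, Apex $118, Pike $70, Alder $65, Meridian $64.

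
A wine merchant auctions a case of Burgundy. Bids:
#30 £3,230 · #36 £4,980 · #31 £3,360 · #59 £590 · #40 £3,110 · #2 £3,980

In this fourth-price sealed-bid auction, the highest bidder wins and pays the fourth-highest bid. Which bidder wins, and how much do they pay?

Bids ranked: 4,980 (#36) > 3,980 (#2) > 3,360 (#31) > 3,230 (#30) > 3,110 (#40) > 590 (#59)
#36 is highest; pays the fourth-highest bid, £3,230.

#36 pays £3,230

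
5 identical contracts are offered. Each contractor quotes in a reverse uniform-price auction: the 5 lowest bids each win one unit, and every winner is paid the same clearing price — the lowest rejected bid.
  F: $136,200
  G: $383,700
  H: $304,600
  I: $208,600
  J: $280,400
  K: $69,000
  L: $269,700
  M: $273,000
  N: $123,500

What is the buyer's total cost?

Total cost: $1,365,000

Bids ranked low→high: 69,000 (K), 123,500 (N), 136,200 (F), 208,600 (I), 269,700 (L), 273,000 (M), 280,400 (J), …
Winners (5 units): K, N, F, I, L.
Lowest unsuccessful bid: $273,000 → clearing price.
Total cost = 5 × $273,000 = $1,365,000.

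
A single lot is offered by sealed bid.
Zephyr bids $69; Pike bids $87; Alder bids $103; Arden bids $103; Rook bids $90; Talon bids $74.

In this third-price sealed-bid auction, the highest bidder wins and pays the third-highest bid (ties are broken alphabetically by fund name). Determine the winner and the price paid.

Alder pays $90

Rule: the highest bidder wins and pays the third-highest bid.
Bids ranked: 103 (Alder) > 103 (Arden) > 90 (Rook) > 87 (Pike) > 74 (Talon) > 69 (Zephyr)
Tie at $103 → Alder wins by tie-break.
Alder wins; payment is bid #3 in the ranking = $90.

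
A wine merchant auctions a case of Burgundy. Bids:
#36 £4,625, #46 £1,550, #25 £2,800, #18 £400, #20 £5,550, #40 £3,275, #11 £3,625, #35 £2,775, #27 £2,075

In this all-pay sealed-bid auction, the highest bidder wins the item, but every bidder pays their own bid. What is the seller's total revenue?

Total revenue: £26,675

Sorting bids: 5,550 (#20) > 4,625 (#36) > 3,625 (#11) > 3,275 (#40) > 2,800 (#25) > 2,775 (#35) > …
#20 wins with the top bid; all bids are sunk regardless.
Every bidder forfeits their bid regardless of winning.
Revenue = 4,625 + 1,550 + 2,800 + 400 + 5,550 + 3,275 + 3,625 + 2,775 + 2,075 = £26,675.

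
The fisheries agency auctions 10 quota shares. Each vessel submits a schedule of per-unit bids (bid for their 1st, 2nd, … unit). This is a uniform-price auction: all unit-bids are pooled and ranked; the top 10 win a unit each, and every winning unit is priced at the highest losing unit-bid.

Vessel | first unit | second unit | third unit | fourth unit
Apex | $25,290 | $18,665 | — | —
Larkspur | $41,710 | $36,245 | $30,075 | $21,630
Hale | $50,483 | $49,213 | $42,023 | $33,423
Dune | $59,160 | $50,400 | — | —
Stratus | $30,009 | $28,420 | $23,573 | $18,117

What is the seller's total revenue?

Total revenue: $284,200

All unit-bids, highest first — top 10: 59,160 (Dune-1), 50,483 (Hale-1), 50,400 (Dune-2), 49,213 (Hale-2), 42,023 (Hale-3), 41,710 (Larkspur-1), 36,245 (Larkspur-2), 33,423 (Hale-4), 30,075 (Larkspur-3), 30,009 (Stratus-1)
Highest rejected unit-bid = $28,420.
Allocation: Dune 2, Hale 4, Larkspur 3, Stratus 1. Every unit priced at $28,420.
Revenue = 10 × 28,420 = $284,200.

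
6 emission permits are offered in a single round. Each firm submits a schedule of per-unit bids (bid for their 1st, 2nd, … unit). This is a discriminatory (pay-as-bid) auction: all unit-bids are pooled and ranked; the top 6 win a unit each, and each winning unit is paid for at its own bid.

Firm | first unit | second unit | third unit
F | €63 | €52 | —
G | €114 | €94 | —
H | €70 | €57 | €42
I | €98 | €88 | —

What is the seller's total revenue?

Total revenue: €527

Merging the schedules and taking the best 6: 114 (G-1), 98 (I-1), 94 (G-2), 88 (I-2), 70 (H-1), 63 (F-1)
Next rejected bid: €57 (not a price — pay-as-bid).
Each winning unit pays its own bid.
Revenue = 114 + 98 + 94 + 88 + 70 + 63 = €527.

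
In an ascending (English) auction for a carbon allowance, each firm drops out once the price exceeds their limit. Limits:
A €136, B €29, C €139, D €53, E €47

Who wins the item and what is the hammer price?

C wins at €136

Limits in order: 139 (C) > 136 (A) > 53 (D) > 47 (E) > 29 (B)
A is the last rival to drop out, at €136; C remains and wins at that price.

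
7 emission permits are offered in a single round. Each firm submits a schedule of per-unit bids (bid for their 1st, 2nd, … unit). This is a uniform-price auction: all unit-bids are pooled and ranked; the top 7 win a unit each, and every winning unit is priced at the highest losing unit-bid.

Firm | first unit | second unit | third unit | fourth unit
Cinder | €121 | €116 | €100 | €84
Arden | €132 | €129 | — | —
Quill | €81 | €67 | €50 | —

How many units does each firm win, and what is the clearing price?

Pooled unit-bids ranked (top 7): 132 (Arden-1), 129 (Arden-2), 121 (Cinder-1), 116 (Cinder-2), 100 (Cinder-3), 84 (Cinder-4), 81 (Quill-1)
Highest rejected unit-bid = €67.
Allocation: Arden 2, Cinder 4, Quill 1.

Arden 2, Cinder 4, Quill 1; clearing price €67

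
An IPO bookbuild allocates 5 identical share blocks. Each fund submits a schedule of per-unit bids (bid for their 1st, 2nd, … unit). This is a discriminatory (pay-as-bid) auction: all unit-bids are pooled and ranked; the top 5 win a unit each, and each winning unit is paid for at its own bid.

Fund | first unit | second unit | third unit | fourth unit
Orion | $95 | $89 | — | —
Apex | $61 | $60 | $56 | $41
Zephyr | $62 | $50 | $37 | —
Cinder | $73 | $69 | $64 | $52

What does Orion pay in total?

Merging the schedules and taking the best 5: 95 (Orion-1), 89 (Orion-2), 73 (Cinder-1), 69 (Cinder-2), 64 (Cinder-3)
Next rejected bid: $62 (not a price — pay-as-bid).
Orion's winning unit-bids: 95 + 89 = $184.

Orion pays $184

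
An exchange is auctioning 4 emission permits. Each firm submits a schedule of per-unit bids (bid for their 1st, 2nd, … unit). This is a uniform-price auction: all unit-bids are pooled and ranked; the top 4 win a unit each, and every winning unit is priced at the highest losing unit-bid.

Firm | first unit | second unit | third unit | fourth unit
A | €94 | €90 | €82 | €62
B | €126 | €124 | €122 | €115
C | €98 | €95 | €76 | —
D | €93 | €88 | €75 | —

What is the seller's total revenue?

Pooled unit-bids ranked (top 4): 126 (B-1), 124 (B-2), 122 (B-3), 115 (B-4)
Highest rejected unit-bid = €98.
Allocation: B 4. Every unit priced at €98.
Revenue = 4 × 98 = €392.

Total revenue: €392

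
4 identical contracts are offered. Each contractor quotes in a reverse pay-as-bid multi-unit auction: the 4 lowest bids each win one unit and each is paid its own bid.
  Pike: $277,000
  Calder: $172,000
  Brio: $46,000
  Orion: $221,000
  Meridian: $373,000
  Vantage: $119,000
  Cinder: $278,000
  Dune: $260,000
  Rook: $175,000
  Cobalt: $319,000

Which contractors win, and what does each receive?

Brio $46,000, Vantage $119,000, Calder $172,000, Rook $175,000

Bids ranked low→high: 46,000 (Brio), 119,000 (Vantage), 172,000 (Calder), 175,000 (Rook), 221,000 (Orion), 260,000 (Dune), …
Lowest 4: Brio, Vantage, Calder, Rook.
Each winner is paid its own bid: Brio $46,000, Vantage $119,000, Calder $172,000, Rook $175,000.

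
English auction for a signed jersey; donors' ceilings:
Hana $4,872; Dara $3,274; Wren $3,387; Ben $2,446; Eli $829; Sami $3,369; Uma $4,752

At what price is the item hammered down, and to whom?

Hana wins at $4,752

Rule: the price rises until one bidder remains; the winner pays the price at which the last rival dropped out.
Limits ranked: 4,872 (Hana) > 4,752 (Uma) > 3,387 (Wren) > 3,369 (Sami) > 3,274 (Dara) > 2,446 (Ben) > …
Once the price passes $4,752, only Hana is left; the hammer falls at Uma's limit of $4,752.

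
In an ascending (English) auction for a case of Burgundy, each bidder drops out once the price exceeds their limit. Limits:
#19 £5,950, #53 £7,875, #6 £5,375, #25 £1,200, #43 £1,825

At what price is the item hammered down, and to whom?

#53 wins at £5,950

Limits ranked: 7,875 (#53) > 5,950 (#19) > 5,375 (#6) > 1,825 (#43) > 1,200 (#25)
#19 is the last rival to drop out, at £5,950; #53 remains and wins at that price.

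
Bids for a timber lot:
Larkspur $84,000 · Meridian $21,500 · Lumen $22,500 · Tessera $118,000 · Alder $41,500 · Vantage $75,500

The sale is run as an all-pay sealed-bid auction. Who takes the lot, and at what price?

Tessera pays $118,000

Bids ranked: 118,000 (Tessera) > 84,000 (Larkspur) > 75,500 (Vantage) > 41,500 (Alder) > 22,500 (Lumen) > 21,500 (Meridian)
Tessera is highest and takes the item; every bidder forfeits their bid.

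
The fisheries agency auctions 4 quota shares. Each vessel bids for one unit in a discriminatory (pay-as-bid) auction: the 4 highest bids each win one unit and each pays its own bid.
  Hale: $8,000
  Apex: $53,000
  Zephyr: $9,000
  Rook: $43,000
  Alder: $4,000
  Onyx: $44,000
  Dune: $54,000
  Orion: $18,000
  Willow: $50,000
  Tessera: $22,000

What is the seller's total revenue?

Total revenue: $201,000

Bids ranked high→low: 54,000 (Dune), 53,000 (Apex), 50,000 (Willow), 44,000 (Onyx), 43,000 (Rook), 22,000 (Tessera), …
The 4 highest are Dune, Apex, Willow, Onyx.
Total revenue = 54,000 + 53,000 + 50,000 + 44,000 = $201,000.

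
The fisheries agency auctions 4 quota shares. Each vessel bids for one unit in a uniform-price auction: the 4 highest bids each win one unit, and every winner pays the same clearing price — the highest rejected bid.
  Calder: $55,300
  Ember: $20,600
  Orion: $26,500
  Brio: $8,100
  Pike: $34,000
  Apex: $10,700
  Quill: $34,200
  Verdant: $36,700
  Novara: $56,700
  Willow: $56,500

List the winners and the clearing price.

Novara, Willow, Calder, Verdant; each pays $34,200

Ordering the bids: 56,700 (Novara), 56,500 (Willow), 55,300 (Calder), 36,700 (Verdant), 34,200 (Quill), 34,000 (Pike), …
Top 4: Novara, Willow, Calder, Verdant.
Clearing price = highest rejected bid = $34,200.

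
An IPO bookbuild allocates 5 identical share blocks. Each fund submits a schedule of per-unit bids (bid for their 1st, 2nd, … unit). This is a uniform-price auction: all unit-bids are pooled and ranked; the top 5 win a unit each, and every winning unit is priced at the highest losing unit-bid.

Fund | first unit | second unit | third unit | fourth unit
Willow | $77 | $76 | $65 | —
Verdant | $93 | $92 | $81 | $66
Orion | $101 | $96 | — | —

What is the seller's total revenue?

Total revenue: $385

Pooled unit-bids ranked (top 5): 101 (Orion-1), 96 (Orion-2), 93 (Verdant-1), 92 (Verdant-2), 81 (Verdant-3)
The (k+1)-th unit-bid is $77.
Allocation: Orion 2, Verdant 3. Every unit priced at $77.
Revenue = 5 × 77 = $385.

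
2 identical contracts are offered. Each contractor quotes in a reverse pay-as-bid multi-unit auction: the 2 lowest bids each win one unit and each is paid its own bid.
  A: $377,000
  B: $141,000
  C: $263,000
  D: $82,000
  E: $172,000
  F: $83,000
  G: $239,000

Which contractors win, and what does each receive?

D $82,000, F $83,000

Ordering the bids: 82,000 (D), 83,000 (F), 141,000 (B), 172,000 (E), …
The 2 lowest are D, F.
Each winner is paid its own bid: D $82,000, F $83,000.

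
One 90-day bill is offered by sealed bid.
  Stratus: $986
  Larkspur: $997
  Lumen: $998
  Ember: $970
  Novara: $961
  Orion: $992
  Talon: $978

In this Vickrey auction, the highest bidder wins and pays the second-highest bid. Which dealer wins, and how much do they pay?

Bids in order: 998 (Lumen) > 997 (Larkspur) > 992 (Orion) > 986 (Stratus) > 978 (Talon) > 970 (Ember) > …
Lumen wins with the highest bid; price is set by the runner-up at $997.

Lumen pays $997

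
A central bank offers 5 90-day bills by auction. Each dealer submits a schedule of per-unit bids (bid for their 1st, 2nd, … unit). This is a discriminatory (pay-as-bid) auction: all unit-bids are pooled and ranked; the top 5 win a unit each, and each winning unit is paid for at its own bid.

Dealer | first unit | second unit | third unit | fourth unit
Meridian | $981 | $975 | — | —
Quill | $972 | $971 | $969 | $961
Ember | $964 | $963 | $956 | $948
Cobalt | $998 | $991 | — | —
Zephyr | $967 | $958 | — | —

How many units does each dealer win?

Cobalt 2, Meridian 2, Quill 1

Merging the schedules and taking the best 5: 998 (Cobalt-1), 991 (Cobalt-2), 981 (Meridian-1), 975 (Meridian-2), 972 (Quill-1)
Next rejected bid: $971 (not a price — pay-as-bid).
Allocation: Cobalt 2, Meridian 2, Quill 1.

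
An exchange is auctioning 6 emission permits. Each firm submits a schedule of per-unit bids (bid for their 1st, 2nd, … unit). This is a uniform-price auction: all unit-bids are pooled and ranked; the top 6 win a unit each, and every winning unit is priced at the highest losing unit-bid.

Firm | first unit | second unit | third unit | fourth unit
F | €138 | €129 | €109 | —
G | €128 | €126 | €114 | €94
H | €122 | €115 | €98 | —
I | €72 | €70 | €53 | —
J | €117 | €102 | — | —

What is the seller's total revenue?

Pooled unit-bids ranked (top 6): 138 (F-1), 129 (F-2), 128 (G-1), 126 (G-2), 122 (H-1), 117 (J-1)
The (k+1)-th unit-bid is €115.
Allocation: F 2, G 2, H 1, J 1. Every unit priced at €115.
Revenue = 6 × 115 = €690.

Total revenue: €690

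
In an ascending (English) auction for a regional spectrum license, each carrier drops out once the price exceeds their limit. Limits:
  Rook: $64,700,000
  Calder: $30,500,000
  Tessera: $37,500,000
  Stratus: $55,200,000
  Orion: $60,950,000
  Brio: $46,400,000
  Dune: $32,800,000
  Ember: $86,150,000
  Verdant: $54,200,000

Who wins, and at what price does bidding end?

Ember wins at $64,700,000

Limits ranked: 86,150,000 (Ember) > 64,700,000 (Rook) > 60,950,000 (Orion) > 55,200,000 (Stratus) > 54,200,000 (Verdant) > 46,400,000 (Brio) > …
Once the price passes $64,700,000, only Ember is left; the hammer falls at Rook's limit of $64,700,000.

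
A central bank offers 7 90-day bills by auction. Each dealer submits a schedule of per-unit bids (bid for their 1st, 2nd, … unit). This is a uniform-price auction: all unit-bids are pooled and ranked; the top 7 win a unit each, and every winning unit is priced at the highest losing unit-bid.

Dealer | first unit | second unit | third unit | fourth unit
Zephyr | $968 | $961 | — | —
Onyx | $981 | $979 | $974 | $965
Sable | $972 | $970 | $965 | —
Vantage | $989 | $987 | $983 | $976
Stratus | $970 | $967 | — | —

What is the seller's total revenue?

Total revenue: $6,804

Pooled unit-bids ranked (top 7): 989 (Vantage-1), 987 (Vantage-2), 983 (Vantage-3), 981 (Onyx-1), 979 (Onyx-2), 976 (Vantage-4), 974 (Onyx-3)
Highest rejected unit-bid = $972.
Allocation: Onyx 3, Vantage 4. Every unit priced at $972.
Revenue = 7 × 972 = $6,804.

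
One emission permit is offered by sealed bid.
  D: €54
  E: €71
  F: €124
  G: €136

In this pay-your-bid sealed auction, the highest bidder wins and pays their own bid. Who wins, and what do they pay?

G pays €136

Bids in order: 136 (G) > 124 (F) > 71 (E) > 54 (D)
First-price: G pays what they bid, €136.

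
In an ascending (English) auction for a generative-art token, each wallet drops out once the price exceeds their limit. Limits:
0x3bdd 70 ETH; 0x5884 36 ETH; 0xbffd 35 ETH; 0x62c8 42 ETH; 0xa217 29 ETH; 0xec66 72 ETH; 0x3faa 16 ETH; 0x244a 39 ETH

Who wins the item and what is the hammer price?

Rule: the price rises until one bidder remains; the winner pays the price at which the last rival dropped out.
Sorting limits: 72 (0xec66) > 70 (0x3bdd) > 42 (0x62c8) > 39 (0x244a) > 36 (0x5884) > 35 (0xbffd) > …
0x3bdd is the last rival to drop out, at 70 ETH; 0xec66 remains and wins at that price.

0xec66 wins at 70 ETH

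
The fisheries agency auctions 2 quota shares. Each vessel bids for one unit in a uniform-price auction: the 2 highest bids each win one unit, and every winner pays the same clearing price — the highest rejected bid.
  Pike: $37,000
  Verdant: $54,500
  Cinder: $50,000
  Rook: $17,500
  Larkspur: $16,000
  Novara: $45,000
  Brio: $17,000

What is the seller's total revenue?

Sorting: 54,500 (Verdant), 50,000 (Cinder), 45,000 (Novara), 37,000 (Pike), …
Top 2: Verdant, Cinder.
Highest unsuccessful bid: $45,000 → clearing price.
Total revenue = 2 × $45,000 = $90,000.

Total revenue: $90,000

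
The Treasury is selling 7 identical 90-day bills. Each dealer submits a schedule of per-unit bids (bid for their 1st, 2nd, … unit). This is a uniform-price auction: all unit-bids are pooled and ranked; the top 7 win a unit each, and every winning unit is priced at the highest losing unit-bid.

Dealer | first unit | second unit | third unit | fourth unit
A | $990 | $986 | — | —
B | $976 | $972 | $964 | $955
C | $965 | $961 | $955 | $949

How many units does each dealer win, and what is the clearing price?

Merging the schedules and taking the best 7: 990 (A-1), 986 (A-2), 976 (B-1), 972 (B-2), 965 (C-1), 964 (B-3), 961 (C-2)
The (k+1)-th unit-bid is $955.
Allocation: A 2, B 3, C 2.

A 2, B 3, C 2; clearing price $955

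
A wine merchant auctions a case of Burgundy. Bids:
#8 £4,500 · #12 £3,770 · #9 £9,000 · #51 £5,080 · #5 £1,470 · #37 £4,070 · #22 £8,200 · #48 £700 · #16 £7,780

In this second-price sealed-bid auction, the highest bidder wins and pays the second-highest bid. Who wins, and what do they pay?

#9 pays £8,200

Bids ranked: 9,000 (#9) > 8,200 (#22) > 7,780 (#16) > 5,080 (#51) > 4,500 (#8) > 4,070 (#37) > …
#9 wins with the highest bid; price is set by the runner-up at £8,200.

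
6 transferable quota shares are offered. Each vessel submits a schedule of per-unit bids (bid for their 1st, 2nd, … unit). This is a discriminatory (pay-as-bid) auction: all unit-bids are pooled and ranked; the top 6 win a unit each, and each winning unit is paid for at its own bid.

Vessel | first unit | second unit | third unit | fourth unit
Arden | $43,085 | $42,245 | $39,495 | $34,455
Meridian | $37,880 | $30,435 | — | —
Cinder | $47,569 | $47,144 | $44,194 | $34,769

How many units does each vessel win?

All unit-bids, highest first — top 6: 47,569 (Cinder-1), 47,144 (Cinder-2), 44,194 (Cinder-3), 43,085 (Arden-1), 42,245 (Arden-2), 39,495 (Arden-3)
Next rejected bid: $37,880 (not a price — pay-as-bid).
Allocation: Arden 3, Cinder 3.

Arden 3, Cinder 3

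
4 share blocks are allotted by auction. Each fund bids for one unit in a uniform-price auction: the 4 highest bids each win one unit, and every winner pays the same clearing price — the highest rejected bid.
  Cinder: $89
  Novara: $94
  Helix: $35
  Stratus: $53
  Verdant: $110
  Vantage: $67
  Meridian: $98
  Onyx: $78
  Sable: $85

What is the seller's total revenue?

Total revenue: $340

Sorting: 110 (Verdant), 98 (Meridian), 94 (Novara), 89 (Cinder), 85 (Sable), 78 (Onyx), …
Winners (4 units): Verdant, Meridian, Novara, Cinder.
Clearing price = highest rejected bid = $85.
Total revenue = 4 × $85 = $340.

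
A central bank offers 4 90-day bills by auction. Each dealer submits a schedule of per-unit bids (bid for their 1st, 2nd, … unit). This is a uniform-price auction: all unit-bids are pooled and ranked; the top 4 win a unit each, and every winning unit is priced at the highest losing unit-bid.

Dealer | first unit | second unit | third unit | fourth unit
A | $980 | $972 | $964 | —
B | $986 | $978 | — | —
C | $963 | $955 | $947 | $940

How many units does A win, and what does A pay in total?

A: 2 units, pays $1,928

Merging the schedules and taking the best 4: 986 (B-1), 980 (A-1), 978 (B-2), 972 (A-2)
Highest rejected unit-bid = $964.
A wins 2 unit(s) at $964 each.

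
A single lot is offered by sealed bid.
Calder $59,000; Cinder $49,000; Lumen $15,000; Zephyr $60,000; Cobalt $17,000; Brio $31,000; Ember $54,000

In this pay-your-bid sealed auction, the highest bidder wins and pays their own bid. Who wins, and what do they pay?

Zephyr pays $60,000

Rule: the highest bidder wins and pays their own bid.
Sorting bids: 60,000 (Zephyr) > 59,000 (Calder) > 54,000 (Ember) > 49,000 (Cinder) > 31,000 (Brio) > 17,000 (Cobalt) > …
Zephyr is highest → pays own bid, $60,000.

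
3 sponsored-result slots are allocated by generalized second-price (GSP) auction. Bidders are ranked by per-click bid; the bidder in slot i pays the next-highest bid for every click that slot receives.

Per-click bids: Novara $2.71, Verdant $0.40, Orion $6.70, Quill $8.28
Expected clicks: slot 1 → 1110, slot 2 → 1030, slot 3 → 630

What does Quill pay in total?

Per-click bids in order: $8.28 (Quill) > $6.70 (Orion) > $2.71 (Novara) > $0.40 (Verdant)
Quill holds slot 1 → pays next bid $6.70 × 1110 clicks = $7437.00.

Quill pays $7437.00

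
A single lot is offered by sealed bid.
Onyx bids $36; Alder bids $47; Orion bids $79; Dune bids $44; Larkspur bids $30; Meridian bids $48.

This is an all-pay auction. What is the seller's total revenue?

Bids in order: 79 (Orion) > 48 (Meridian) > 47 (Alder) > 44 (Dune) > 36 (Onyx) > 30 (Larkspur)
Every bidder forfeits their bid regardless of winning.
Revenue = 36 + 47 + 79 + 44 + 30 + 48 = $284.

Total revenue: $284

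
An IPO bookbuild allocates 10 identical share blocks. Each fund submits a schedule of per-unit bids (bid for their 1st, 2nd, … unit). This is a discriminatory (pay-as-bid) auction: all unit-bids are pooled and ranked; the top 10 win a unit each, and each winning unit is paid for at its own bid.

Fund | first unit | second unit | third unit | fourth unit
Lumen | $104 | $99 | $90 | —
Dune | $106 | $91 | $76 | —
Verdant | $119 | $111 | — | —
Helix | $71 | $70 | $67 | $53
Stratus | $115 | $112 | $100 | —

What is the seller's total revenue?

Total revenue: $1,047

All unit-bids, highest first — top 10: 119 (Verdant-1), 115 (Stratus-1), 112 (Stratus-2), 111 (Verdant-2), 106 (Dune-1), 104 (Lumen-1), 100 (Stratus-3), 99 (Lumen-2), 91 (Dune-2), 90 (Lumen-3)
Next rejected bid: $76 (not a price — pay-as-bid).
Each winning unit pays its own bid.
Revenue = 119 + 115 + 112 + 111 + 106 + 104 + 100 + 99 + 91 + 90 = $1,047.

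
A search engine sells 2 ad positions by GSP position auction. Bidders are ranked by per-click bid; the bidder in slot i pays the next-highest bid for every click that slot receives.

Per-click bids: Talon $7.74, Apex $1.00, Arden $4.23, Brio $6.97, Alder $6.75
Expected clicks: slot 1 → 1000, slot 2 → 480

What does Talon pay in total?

Talon pays $6970.00

Sorting advertisers: $7.74 (Talon) > $6.97 (Brio) > $6.75 (Alder) > …
Talon holds slot 1 → pays next bid $6.97 × 1000 clicks = $6970.00.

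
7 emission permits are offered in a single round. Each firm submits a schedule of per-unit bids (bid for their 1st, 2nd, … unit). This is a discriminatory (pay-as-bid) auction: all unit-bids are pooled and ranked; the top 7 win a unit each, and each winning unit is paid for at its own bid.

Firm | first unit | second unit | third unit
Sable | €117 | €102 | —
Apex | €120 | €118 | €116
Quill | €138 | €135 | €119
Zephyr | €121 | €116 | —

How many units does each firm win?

Apex 2, Quill 3, Sable 1, Zephyr 1

All unit-bids, highest first — top 7: 138 (Quill-1), 135 (Quill-2), 121 (Zephyr-1), 120 (Apex-1), 119 (Quill-3), 118 (Apex-2), 117 (Sable-1)
Next rejected bid: €116 (not a price — pay-as-bid).
Allocation: Apex 2, Quill 3, Sable 1, Zephyr 1.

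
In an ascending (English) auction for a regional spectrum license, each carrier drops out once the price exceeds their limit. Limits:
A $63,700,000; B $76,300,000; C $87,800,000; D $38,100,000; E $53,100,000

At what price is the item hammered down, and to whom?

Limits in order: 87,800,000 (C) > 76,300,000 (B) > 63,700,000 (A) > 53,100,000 (E) > 38,100,000 (D)
Bidding ends when B exits at $76,300,000; C takes it.

C wins at $76,300,000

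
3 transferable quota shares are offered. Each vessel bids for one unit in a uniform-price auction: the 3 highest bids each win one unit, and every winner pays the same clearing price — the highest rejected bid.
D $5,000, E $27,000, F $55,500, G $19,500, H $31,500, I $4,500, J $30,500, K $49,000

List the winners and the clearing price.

Sorting: 55,500 (F), 49,000 (K), 31,500 (H), 30,500 (J), 27,000 (E), …
The 3 highest are F, K, H.
Clearing price = highest rejected bid = $30,500.

F, K, H; each pays $30,500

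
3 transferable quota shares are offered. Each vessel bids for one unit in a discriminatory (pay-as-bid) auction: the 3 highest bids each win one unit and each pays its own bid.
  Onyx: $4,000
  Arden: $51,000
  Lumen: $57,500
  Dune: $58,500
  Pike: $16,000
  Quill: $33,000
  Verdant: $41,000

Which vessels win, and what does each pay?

Sorting: 58,500 (Dune), 57,500 (Lumen), 51,000 (Arden), 41,000 (Verdant), 33,000 (Quill), …
Winners (3 units): Dune, Lumen, Arden.
Each winner pays its own bid: Dune $58,500, Lumen $57,500, Arden $51,000.

Dune $58,500, Lumen $57,500, Arden $51,000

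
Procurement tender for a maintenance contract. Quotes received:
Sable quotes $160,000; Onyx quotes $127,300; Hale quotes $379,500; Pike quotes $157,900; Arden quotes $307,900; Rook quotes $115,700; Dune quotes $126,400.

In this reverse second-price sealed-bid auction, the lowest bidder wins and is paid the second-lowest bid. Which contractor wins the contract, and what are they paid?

Rook is paid $126,400

Bids in order: 115,700 (Rook) < 126,400 (Dune) < 127,300 (Onyx) < 157,900 (Pike) < 160,000 (Sable) < 307,900 (Arden) < …
Rook wins with the lowest bid; price is set by the runner-up at $126,400.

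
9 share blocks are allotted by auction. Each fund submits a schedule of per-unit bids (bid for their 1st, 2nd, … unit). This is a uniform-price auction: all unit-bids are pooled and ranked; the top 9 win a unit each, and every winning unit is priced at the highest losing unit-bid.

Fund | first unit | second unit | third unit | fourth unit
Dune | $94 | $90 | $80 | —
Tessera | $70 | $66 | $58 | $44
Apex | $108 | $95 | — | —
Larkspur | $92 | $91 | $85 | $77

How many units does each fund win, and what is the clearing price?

Apex 2, Dune 3, Larkspur 4; clearing price $70

Merging the schedules and taking the best 9: 108 (Apex-1), 95 (Apex-2), 94 (Dune-1), 92 (Larkspur-1), 91 (Larkspur-2), 90 (Dune-2), 85 (Larkspur-3), 80 (Dune-3), 77 (Larkspur-4)
The (k+1)-th unit-bid is $70.
Allocation: Apex 2, Dune 3, Larkspur 4.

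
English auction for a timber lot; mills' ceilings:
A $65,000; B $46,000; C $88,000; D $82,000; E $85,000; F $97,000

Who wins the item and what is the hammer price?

F wins at $88,000

Sorting limits: 97,000 (F) > 88,000 (C) > 85,000 (E) > 82,000 (D) > 65,000 (A) > 46,000 (B)
C is the last rival to drop out, at $88,000; F remains and wins at that price.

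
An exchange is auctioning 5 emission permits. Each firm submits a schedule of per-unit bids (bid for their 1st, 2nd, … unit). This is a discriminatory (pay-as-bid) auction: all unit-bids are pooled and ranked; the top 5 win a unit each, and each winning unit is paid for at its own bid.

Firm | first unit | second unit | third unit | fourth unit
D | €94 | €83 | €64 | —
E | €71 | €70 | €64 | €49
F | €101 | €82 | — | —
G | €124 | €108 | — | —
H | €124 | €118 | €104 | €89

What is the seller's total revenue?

All unit-bids, highest first — top 5: 124 (G-1), 124 (H-1), 118 (H-2), 108 (G-2), 104 (H-3)
Next rejected bid: €101 (not a price — pay-as-bid).
Each winning unit pays its own bid.
Revenue = 124 + 124 + 118 + 108 + 104 = €578.

Total revenue: €578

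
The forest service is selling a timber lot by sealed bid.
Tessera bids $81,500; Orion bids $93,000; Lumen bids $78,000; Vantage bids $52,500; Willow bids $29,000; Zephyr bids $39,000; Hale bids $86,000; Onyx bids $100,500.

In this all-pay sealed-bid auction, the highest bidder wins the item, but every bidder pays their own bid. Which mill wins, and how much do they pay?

Onyx pays $100,500

All-pay sealed-bid auction: the highest bidder wins the item, but every bidder pays their own bid.
Sorting bids: 100,500 (Onyx) > 93,000 (Orion) > 86,000 (Hale) > 81,500 (Tessera) > 78,000 (Lumen) > 52,500 (Vantage) > …
Onyx is highest and takes the item; every bidder forfeits their bid.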